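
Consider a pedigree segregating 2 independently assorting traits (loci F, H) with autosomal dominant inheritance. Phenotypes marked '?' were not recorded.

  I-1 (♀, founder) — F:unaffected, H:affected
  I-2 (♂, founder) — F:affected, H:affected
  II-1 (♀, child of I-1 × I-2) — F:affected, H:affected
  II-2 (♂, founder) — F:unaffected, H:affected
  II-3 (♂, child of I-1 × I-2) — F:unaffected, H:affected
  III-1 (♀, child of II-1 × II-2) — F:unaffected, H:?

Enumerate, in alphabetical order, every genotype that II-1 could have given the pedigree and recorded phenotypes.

II-1 ∈ {Ff HH, Ff Hh}

F/I-1 un ·: ff
F/I-2 aff ·: Ff
F/II-1 aff I-1×I-2: Ff
F/II-2 un ·: ff
F/II-3 un I-1×I-2: ff
F/III-1 un II-1×II-2: ff
⇒ F over [I-1,I-2,II-1,II-2,II-3,III-1]: 1 consistent
H/I-1 aff ·: Hh|HH
H/I-2 aff ·: Hh|HH
H/II-1 aff I-1×I-2: Hh|HH
H/II-2 aff ·: Hh|HH
H/II-3 aff I-1×I-2: Hh|HH
H/III-1 ? II-1×II-2: hh|Hh|HH
⇒ H over [I-1,I-2,II-1,II-2,II-3,III-1]: 51 consistent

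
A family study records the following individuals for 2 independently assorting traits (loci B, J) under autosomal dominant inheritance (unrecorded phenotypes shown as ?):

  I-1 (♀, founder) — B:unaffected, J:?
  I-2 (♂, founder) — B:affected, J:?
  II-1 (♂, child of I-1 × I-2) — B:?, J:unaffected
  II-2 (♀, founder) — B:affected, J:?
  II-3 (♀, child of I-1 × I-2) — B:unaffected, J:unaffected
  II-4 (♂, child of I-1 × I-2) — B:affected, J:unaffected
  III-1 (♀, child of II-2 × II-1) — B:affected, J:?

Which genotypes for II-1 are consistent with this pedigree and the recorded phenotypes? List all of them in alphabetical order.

II-1 ∈ {Bb jj, bb jj}

B/I-1 un ·: bb
B/I-2 aff ·: Bb
B/II-1 ? I-1×I-2: bb|Bb
B/II-2 aff ·: Bb|BB
B/II-3 un I-1×I-2: bb
B/II-4 aff I-1×I-2: Bb
B/III-1 aff II-2×II-1: Bb|BB
⇒ B over [I-1,I-2,II-1,II-2,II-3,II-4,III-1]: 6 consistent
J/I-1 ? ·: jj|Jj
J/I-2 ? ·: jj|Jj
J/II-1 un I-1×I-2: jj
J/II-2 ? ·: jj|Jj|JJ
J/II-3 un I-1×I-2: jj
J/II-4 un I-1×I-2: jj
J/III-1 ? II-2×II-1: jj|Jj
⇒ J over [I-1,I-2,II-1,II-2,II-3,II-4,III-1]: 16 consistent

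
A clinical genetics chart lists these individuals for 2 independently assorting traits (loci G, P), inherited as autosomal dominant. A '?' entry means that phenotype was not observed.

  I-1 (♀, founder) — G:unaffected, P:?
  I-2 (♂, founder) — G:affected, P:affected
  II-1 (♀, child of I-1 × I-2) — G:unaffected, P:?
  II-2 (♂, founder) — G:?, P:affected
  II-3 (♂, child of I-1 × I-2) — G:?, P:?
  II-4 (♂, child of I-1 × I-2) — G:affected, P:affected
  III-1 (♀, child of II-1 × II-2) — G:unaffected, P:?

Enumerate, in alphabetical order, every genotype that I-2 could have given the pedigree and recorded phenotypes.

G/I-1 un ·: gg
G/I-2 aff ·: Gg
G/II-1 un I-1×I-2: gg
G/II-2 ? ·: gg|Gg
G/II-3 ? I-1×I-2: gg|Gg
G/II-4 aff I-1×I-2: Gg
G/III-1 un II-1×II-2: gg
⇒ G over [I-1,I-2,II-1,II-2,II-3,II-4,III-1]: 4 consistent
P/I-1 ? ·: pp|Pp|PP
P/I-2 aff ·: Pp|PP
P/II-1 ? I-1×I-2: pp|Pp|PP
P/II-2 aff ·: Pp|PP
P/II-3 ? I-1×I-2: pp|Pp|PP
P/II-4 aff I-1×I-2: Pp|PP
P/III-1 ? II-1×II-2: pp|Pp|PP
⇒ P over [I-1,I-2,II-1,II-2,II-3,II-4,III-1]: 154 consistent

I-2 ∈ {Gg PP, Gg Pp}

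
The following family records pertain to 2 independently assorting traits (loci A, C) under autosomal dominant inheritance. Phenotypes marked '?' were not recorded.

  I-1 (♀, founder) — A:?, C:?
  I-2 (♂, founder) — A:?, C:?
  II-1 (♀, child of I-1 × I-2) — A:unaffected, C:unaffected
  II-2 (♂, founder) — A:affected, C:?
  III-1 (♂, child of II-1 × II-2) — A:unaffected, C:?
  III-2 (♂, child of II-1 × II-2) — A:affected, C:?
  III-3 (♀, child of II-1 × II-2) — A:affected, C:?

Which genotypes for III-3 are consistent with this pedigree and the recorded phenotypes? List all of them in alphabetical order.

A/I-1 ? ·: aa|Aa
A/I-2 ? ·: aa|Aa
A/II-1 un I-1×I-2: aa
A/II-2 aff ·: Aa
A/III-1 un II-1×II-2: aa
A/III-2 aff II-1×II-2: Aa
A/III-3 aff II-1×II-2: Aa
⇒ A over [I-1,I-2,II-1,II-2,III-1,III-2,III-3]: 4 consistent
C/I-1 ? ·: cc|Cc
C/I-2 ? ·: cc|Cc
C/II-1 un I-1×I-2: cc
C/II-2 ? ·: cc|Cc|CC
C/III-1 ? II-1×II-2: cc|Cc
C/III-2 ? II-1×II-2: cc|Cc
C/III-3 ? II-1×II-2: cc|Cc
⇒ C over [I-1,I-2,II-1,II-2,III-1,III-2,III-3]: 40 consistent

III-3 ∈ {Aa Cc, Aa cc}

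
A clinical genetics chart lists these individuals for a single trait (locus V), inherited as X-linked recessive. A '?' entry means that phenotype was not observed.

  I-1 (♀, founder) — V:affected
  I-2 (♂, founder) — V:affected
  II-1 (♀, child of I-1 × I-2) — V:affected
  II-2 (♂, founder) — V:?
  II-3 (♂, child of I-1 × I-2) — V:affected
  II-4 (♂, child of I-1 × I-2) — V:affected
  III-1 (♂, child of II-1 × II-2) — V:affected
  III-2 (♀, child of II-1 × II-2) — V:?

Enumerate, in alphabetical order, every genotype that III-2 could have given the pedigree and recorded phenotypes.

III-2 ∈ {X^VX^v, X^vX^v}

V/I-1 aff ·: X^vX^v
V/I-2 aff ·: X^vY
V/II-1 aff I-1×I-2: X^vX^v
V/II-2 ? ·: X^VY|X^vY
V/II-3 aff I-1×I-2: X^vY
V/II-4 aff I-1×I-2: X^vY
V/III-1 aff II-1×II-2: X^vY
V/III-2 ? II-1×II-2: X^VX^v|X^vX^v
⇒ V over [I-1,I-2,II-1,II-2,II-3,II-4,III-1,III-2]: 2 consistent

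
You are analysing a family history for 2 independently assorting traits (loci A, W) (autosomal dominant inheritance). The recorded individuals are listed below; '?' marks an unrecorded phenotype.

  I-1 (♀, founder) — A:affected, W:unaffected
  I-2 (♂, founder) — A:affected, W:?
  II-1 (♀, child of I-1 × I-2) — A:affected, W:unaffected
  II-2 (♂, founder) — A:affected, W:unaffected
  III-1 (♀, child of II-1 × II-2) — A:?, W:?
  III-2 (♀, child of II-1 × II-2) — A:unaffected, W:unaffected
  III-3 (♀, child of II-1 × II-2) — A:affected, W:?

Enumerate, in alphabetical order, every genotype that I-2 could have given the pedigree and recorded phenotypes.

I-2 ∈ {AA Ww, AA ww, Aa Ww, Aa ww}

A/I-1 aff ·: Aa|AA
A/I-2 aff ·: Aa|AA
A/II-1 aff I-1×I-2: Aa
A/II-2 aff ·: Aa
A/III-1 ? II-1×II-2: aa|Aa|AA
A/III-2 un II-1×II-2: aa
A/III-3 aff II-1×II-2: Aa|AA
⇒ A over [I-1,I-2,II-1,II-2,III-1,III-2,III-3]: 18 consistent
W/I-1 un ·: ww
W/I-2 ? ·: ww|Ww
W/II-1 un I-1×I-2: ww
W/II-2 un ·: ww
W/III-1 ? II-1×II-2: ww
W/III-2 un II-1×II-2: ww
W/III-3 ? II-1×II-2: ww
⇒ W over [I-1,I-2,II-1,II-2,III-1,III-2,III-3]: 2 consistent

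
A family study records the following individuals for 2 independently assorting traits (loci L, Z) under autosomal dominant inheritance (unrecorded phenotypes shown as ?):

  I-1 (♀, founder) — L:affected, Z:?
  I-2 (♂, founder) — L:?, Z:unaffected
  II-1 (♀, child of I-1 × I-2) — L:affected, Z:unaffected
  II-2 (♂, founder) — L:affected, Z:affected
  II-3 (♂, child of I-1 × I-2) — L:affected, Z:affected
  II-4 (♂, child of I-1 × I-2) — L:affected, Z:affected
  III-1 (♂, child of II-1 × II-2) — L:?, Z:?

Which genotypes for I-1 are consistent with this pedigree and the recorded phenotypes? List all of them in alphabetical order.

I-1 ∈ {LL Zz, Ll Zz}

L/I-1 aff ·: Ll|LL
L/I-2 ? ·: ll|Ll|LL
L/II-1 aff I-1×I-2: Ll|LL
L/II-2 aff ·: Ll|LL
L/II-3 aff I-1×I-2: Ll|LL
L/II-4 aff I-1×I-2: Ll|LL
L/III-1 ? II-1×II-2: ll|Ll|LL
⇒ L over [I-1,I-2,II-1,II-2,II-3,II-4,III-1]: 109 consistent
Z/I-1 ? ·: Zz
Z/I-2 un ·: zz
Z/II-1 un I-1×I-2: zz
Z/II-2 aff ·: Zz|ZZ
Z/II-3 aff I-1×I-2: Zz
Z/II-4 aff I-1×I-2: Zz
Z/III-1 ? II-1×II-2: zz|Zz
⇒ Z over [I-1,I-2,II-1,II-2,II-3,II-4,III-1]: 3 consistent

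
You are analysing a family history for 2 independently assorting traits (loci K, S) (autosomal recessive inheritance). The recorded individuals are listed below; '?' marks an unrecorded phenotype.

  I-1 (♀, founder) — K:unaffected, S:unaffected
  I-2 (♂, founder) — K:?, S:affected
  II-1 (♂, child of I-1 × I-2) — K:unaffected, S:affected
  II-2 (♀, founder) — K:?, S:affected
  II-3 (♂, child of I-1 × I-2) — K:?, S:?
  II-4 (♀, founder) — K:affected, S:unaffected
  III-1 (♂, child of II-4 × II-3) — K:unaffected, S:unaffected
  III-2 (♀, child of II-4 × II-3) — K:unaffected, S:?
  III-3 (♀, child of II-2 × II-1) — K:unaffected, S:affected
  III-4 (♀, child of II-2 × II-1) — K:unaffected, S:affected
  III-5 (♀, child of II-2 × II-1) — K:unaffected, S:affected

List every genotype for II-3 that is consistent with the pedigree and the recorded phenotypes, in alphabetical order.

II-3 ∈ {KK Ss, KK ss, Kk Ss, Kk ss}

K/I-1 un ·: KK|Kk
K/I-2 ? ·: KK|Kk|kk
K/II-1 un I-1×I-2: KK|Kk
K/II-2 ? ·: KK|Kk|kk
K/II-3 ? I-1×I-2: KK|Kk
K/II-4 aff ·: kk
K/III-1 un II-4×II-3: Kk
K/III-2 un II-4×II-3: Kk
K/III-3 un II-2×II-1: KK|Kk
K/III-4 un II-2×II-1: KK|Kk
K/III-5 un II-2×II-1: KK|Kk
⇒ K over [I-1,I-2,II-1,II-2,II-3,II-4,III-1,III-2,III-3,III-4,III-5]: 206 consistent
S/I-1 un ·: Ss
S/I-2 aff ·: ss
S/II-1 aff I-1×I-2: ss
S/II-2 aff ·: ss
S/II-3 ? I-1×I-2: Ss|ss
S/II-4 un ·: SS|Ss
S/III-1 un II-4×II-3: SS|Ss
S/III-2 ? II-4×II-3: SS|Ss|ss
S/III-3 aff II-2×II-1: ss
S/III-4 aff II-2×II-1: ss
S/III-5 aff II-2×II-1: ss
⇒ S over [I-1,I-2,II-1,II-2,II-3,II-4,III-1,III-2,III-3,III-4,III-5]: 13 consistent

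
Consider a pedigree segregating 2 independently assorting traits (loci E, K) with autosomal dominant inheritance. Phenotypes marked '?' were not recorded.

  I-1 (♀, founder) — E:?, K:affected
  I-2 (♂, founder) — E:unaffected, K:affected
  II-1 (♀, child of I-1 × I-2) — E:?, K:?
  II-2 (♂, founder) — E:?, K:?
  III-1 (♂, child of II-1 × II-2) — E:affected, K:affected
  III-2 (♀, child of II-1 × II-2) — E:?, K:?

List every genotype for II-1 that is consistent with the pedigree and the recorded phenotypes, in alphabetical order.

II-1 ∈ {Ee KK, Ee Kk, Ee kk, ee KK, ee Kk, ee kk}

E/I-1 ? ·: ee|Ee|EE
E/I-2 un ·: ee
E/II-1 ? I-1×I-2: ee|Ee
E/II-2 ? ·: ee|Ee|EE
E/III-1 aff II-1×II-2: Ee|EE
E/III-2 ? II-1×II-2: ee|Ee|EE
⇒ E over [I-1,I-2,II-1,II-2,III-1,III-2]: 30 consistent
K/I-1 aff ·: Kk|KK
K/I-2 aff ·: Kk|KK
K/II-1 ? I-1×I-2: kk|Kk|KK
K/II-2 ? ·: kk|Kk|KK
K/III-1 aff II-1×II-2: Kk|KK
K/III-2 ? II-1×II-2: kk|Kk|KK
⇒ K over [I-1,I-2,II-1,II-2,III-1,III-2]: 63 consistent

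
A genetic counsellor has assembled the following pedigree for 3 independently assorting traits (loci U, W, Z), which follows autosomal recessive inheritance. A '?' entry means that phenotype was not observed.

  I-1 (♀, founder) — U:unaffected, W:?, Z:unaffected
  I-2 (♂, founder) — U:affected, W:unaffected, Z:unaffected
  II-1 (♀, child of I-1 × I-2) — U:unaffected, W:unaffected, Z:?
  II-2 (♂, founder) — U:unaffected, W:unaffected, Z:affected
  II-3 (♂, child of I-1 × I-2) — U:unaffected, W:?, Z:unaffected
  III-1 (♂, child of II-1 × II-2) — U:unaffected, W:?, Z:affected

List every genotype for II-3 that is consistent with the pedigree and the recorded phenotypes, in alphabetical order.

II-3 ∈ {Uu WW ZZ, Uu WW Zz, Uu Ww ZZ, Uu Ww Zz, Uu ww ZZ, Uu ww Zz}

U/I-1 un ·: UU|Uu
U/I-2 aff ·: uu
U/II-1 un I-1×I-2: Uu
U/II-2 un ·: UU|Uu
U/II-3 un I-1×I-2: Uu
U/III-1 un II-1×II-2: UU|Uu
⇒ U over [I-1,I-2,II-1,II-2,II-3,III-1]: 8 consistent
W/I-1 ? ·: WW|Ww|ww
W/I-2 un ·: WW|Ww
W/II-1 un I-1×I-2: WW|Ww
W/II-2 un ·: WW|Ww
W/II-3 ? I-1×I-2: WW|Ww|ww
W/III-1 ? II-1×II-2: WW|Ww|ww
⇒ W over [I-1,I-2,II-1,II-2,II-3,III-1]: 74 consistent
Z/I-1 un ·: ZZ|Zz
Z/I-2 un ·: ZZ|Zz
Z/II-1 ? I-1×I-2: Zz|zz
Z/II-2 aff ·: zz
Z/II-3 un I-1×I-2: ZZ|Zz
Z/III-1 aff II-1×II-2: zz
⇒ Z over [I-1,I-2,II-1,II-2,II-3,III-1]: 8 consistent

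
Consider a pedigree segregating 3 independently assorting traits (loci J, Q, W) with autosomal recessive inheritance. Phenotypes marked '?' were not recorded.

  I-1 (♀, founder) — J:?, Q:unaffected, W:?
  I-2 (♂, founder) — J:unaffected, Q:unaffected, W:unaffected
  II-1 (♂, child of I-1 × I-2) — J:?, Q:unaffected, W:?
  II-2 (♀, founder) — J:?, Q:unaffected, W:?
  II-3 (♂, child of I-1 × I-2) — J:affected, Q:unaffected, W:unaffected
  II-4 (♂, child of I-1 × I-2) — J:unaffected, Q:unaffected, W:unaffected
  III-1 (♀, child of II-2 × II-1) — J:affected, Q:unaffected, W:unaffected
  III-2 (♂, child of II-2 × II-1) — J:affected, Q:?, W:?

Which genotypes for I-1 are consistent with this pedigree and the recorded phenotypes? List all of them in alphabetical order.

J/I-1 ? ·: Jj|jj
J/I-2 un ·: Jj
J/II-1 ? I-1×I-2: Jj|jj
J/II-2 ? ·: Jj|jj
J/II-3 aff I-1×I-2: jj
J/II-4 un I-1×I-2: JJ|Jj
J/III-1 aff II-2×II-1: jj
J/III-2 aff II-2×II-1: jj
⇒ J over [I-1,I-2,II-1,II-2,II-3,II-4,III-1,III-2]: 12 consistent
Q/I-1 un ·: QQ|Qq
Q/I-2 un ·: QQ|Qq
Q/II-1 un I-1×I-2: QQ|Qq
Q/II-2 un ·: QQ|Qq
Q/II-3 un I-1×I-2: QQ|Qq
Q/II-4 un I-1×I-2: QQ|Qq
Q/III-1 un II-2×II-1: QQ|Qq
Q/III-2 ? II-2×II-1: QQ|Qq|qq
⇒ Q over [I-1,I-2,II-1,II-2,II-3,II-4,III-1,III-2]: 185 consistent
W/I-1 ? ·: WW|Ww|ww
W/I-2 un ·: WW|Ww
W/II-1 ? I-1×I-2: WW|Ww|ww
W/II-2 ? ·: WW|Ww|ww
W/II-3 un I-1×I-2: WW|Ww
W/II-4 un I-1×I-2: WW|Ww
W/III-1 un II-2×II-1: WW|Ww
W/III-2 ? II-2×II-1: WW|Ww|ww
⇒ W over [I-1,I-2,II-1,II-2,II-3,II-4,III-1,III-2]: 261 consistent

I-1 ∈ {Jj QQ WW, Jj QQ Ww, Jj QQ ww, Jj Qq WW, Jj Qq Ww, Jj Qq ww, jj QQ WW, jj QQ Ww, jj QQ ww, jj Qq WW, jj Qq Ww, jj Qq ww}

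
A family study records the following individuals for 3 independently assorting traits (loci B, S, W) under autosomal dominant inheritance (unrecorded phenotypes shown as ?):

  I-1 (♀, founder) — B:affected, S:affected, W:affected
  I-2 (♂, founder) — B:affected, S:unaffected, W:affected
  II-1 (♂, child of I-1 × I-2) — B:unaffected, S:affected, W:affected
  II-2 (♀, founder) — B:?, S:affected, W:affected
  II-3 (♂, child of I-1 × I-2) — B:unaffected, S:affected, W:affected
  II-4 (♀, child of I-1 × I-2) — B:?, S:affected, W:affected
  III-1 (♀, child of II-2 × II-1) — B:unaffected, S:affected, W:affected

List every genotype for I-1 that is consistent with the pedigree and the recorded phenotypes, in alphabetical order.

B/I-1 aff ·: Bb
B/I-2 aff ·: Bb
B/II-1 un I-1×I-2: bb
B/II-2 ? ·: bb|Bb
B/II-3 un I-1×I-2: bb
B/II-4 ? I-1×I-2: bb|Bb|BB
B/III-1 un II-2×II-1: bb
⇒ B over [I-1,I-2,II-1,II-2,II-3,II-4,III-1]: 6 consistent
S/I-1 aff ·: Ss|SS
S/I-2 un ·: ss
S/II-1 aff I-1×I-2: Ss
S/II-2 aff ·: Ss|SS
S/II-3 aff I-1×I-2: Ss
S/II-4 aff I-1×I-2: Ss
S/III-1 aff II-2×II-1: Ss|SS
⇒ S over [I-1,I-2,II-1,II-2,II-3,II-4,III-1]: 8 consistent
W/I-1 aff ·: Ww|WW
W/I-2 aff ·: Ww|WW
W/II-1 aff I-1×I-2: Ww|WW
W/II-2 aff ·: Ww|WW
W/II-3 aff I-1×I-2: Ww|WW
W/II-4 aff I-1×I-2: Ww|WW
W/III-1 aff II-2×II-1: Ww|WW
⇒ W over [I-1,I-2,II-1,II-2,II-3,II-4,III-1]: 87 consistent

I-1 ∈ {Bb SS WW, Bb SS Ww, Bb Ss WW, Bb Ss Ww}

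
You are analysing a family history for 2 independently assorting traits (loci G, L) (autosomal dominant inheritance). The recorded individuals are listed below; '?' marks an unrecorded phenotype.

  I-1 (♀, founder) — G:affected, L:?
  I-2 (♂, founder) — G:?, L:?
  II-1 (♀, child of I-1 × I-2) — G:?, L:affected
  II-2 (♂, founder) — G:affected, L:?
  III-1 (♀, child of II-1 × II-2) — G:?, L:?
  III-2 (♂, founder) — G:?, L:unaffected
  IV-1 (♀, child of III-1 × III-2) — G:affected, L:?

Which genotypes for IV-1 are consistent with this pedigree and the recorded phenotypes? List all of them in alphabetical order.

IV-1 ∈ {GG Ll, GG ll, Gg Ll, Gg ll}

G/I-1 aff ·: Gg|GG
G/I-2 ? ·: gg|Gg|GG
G/II-1 ? I-1×I-2: gg|Gg|GG
G/II-2 aff ·: Gg|GG
G/III-1 ? II-1×II-2: gg|Gg|GG
G/III-2 ? ·: gg|Gg|GG
G/IV-1 aff III-1×III-2: Gg|GG
⇒ G over [I-1,I-2,II-1,II-2,III-1,III-2,IV-1]: 176 consistent
L/I-1 ? ·: ll|Ll|LL
L/I-2 ? ·: ll|Ll|LL
L/II-1 aff I-1×I-2: Ll|LL
L/II-2 ? ·: ll|Ll|LL
L/III-1 ? II-1×II-2: ll|Ll|LL
L/III-2 un ·: ll
L/IV-1 ? III-1×III-2: ll|Ll
⇒ L over [I-1,I-2,II-1,II-2,III-1,III-2,IV-1]: 94 consistent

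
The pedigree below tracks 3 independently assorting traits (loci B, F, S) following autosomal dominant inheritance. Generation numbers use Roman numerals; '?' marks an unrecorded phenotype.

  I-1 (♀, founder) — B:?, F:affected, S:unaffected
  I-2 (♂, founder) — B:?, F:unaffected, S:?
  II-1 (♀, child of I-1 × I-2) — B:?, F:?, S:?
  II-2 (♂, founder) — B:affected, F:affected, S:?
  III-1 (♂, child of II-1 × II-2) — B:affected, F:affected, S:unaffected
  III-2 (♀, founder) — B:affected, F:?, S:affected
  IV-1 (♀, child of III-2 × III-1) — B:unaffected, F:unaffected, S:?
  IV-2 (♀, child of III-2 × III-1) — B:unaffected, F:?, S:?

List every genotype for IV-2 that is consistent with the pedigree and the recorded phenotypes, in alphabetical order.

B/I-1 ? ·: bb|Bb|BB
B/I-2 ? ·: bb|Bb|BB
B/II-1 ? I-1×I-2: bb|Bb|BB
B/II-2 aff ·: Bb|BB
B/III-1 aff II-1×II-2: Bb
B/III-2 aff ·: Bb
B/IV-1 un III-2×III-1: bb
B/IV-2 un III-2×III-1: bb
⇒ B over [I-1,I-2,II-1,II-2,III-1,III-2,IV-1,IV-2]: 26 consistent
F/I-1 aff ·: Ff|FF
F/I-2 un ·: ff
F/II-1 ? I-1×I-2: ff|Ff
F/II-2 aff ·: Ff|FF
F/III-1 aff II-1×II-2: Ff
F/III-2 ? ·: ff|Ff
F/IV-1 un III-2×III-1: ff
F/IV-2 ? III-2×III-1: ff|Ff|FF
⇒ F over [I-1,I-2,II-1,II-2,III-1,III-2,IV-1,IV-2]: 30 consistent
S/I-1 un ·: ss
S/I-2 ? ·: ss|Ss|SS
S/II-1 ? I-1×I-2: ss|Ss
S/II-2 ? ·: ss|Ss
S/III-1 un II-1×II-2: ss
S/III-2 aff ·: Ss|SS
S/IV-1 ? III-2×III-1: ss|Ss
S/IV-2 ? III-2×III-1: ss|Ss
⇒ S over [I-1,I-2,II-1,II-2,III-1,III-2,IV-1,IV-2]: 40 consistent

IV-2 ∈ {bb FF Ss, bb FF ss, bb Ff Ss, bb Ff ss, bb ff Ss, bb ff ss}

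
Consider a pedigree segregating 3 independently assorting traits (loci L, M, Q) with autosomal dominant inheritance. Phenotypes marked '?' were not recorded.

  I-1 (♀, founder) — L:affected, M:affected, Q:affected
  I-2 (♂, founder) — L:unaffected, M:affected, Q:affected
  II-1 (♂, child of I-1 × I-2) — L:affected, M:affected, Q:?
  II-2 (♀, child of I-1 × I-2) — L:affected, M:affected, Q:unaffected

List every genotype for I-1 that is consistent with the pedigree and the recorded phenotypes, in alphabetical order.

L/I-1 aff ·: Ll|LL
L/I-2 un ·: ll
L/II-1 aff I-1×I-2: Ll
L/II-2 aff I-1×I-2: Ll
⇒ L over [I-1,I-2,II-1,II-2]: 2 consistent
M/I-1 aff ·: Mm|MM
M/I-2 aff ·: Mm|MM
M/II-1 aff I-1×I-2: Mm|MM
M/II-2 aff I-1×I-2: Mm|MM
⇒ M over [I-1,I-2,II-1,II-2]: 13 consistent
Q/I-1 aff ·: Qq
Q/I-2 aff ·: Qq
Q/II-1 ? I-1×I-2: qq|Qq|QQ
Q/II-2 un I-1×I-2: qq
⇒ Q over [I-1,I-2,II-1,II-2]: 3 consistent

I-1 ∈ {LL MM Qq, LL Mm Qq, Ll MM Qq, Ll Mm Qq}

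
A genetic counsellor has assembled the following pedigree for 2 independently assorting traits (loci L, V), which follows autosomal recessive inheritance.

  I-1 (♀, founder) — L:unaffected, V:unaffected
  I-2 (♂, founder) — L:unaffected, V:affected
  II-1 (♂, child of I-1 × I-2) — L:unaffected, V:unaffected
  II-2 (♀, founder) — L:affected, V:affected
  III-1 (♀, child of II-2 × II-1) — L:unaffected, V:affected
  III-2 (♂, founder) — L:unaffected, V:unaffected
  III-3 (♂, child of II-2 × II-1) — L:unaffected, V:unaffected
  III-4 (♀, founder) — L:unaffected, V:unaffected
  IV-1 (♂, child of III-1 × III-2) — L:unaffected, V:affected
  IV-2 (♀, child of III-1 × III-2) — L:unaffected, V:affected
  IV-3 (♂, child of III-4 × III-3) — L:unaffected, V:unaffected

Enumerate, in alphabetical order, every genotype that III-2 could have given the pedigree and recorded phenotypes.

L/I-1 un ·: LL|Ll
L/I-2 un ·: LL|Ll
L/II-1 un I-1×I-2: LL|Ll
L/II-2 aff ·: ll
L/III-1 un II-2×II-1: Ll
L/III-2 un ·: LL|Ll
L/III-3 un II-2×II-1: Ll
L/III-4 un ·: LL|Ll
L/IV-1 un III-1×III-2: LL|Ll
L/IV-2 un III-1×III-2: LL|Ll
L/IV-3 un III-4×III-3: LL|Ll
⇒ L over [I-1,I-2,II-1,II-2,III-1,III-2,III-3,III-4,IV-1,IV-2,IV-3]: 224 consistent
V/I-1 un ·: VV|Vv
V/I-2 aff ·: vv
V/II-1 un I-1×I-2: Vv
V/II-2 aff ·: vv
V/III-1 aff II-2×II-1: vv
V/III-2 un ·: Vv
V/III-3 un II-2×II-1: Vv
V/III-4 un ·: VV|Vv
V/IV-1 aff III-1×III-2: vv
V/IV-2 aff III-1×III-2: vv
V/IV-3 un III-4×III-3: VV|Vv
⇒ V over [I-1,I-2,II-1,II-2,III-1,III-2,III-3,III-4,IV-1,IV-2,IV-3]: 8 consistent

III-2 ∈ {LL Vv, Ll Vv}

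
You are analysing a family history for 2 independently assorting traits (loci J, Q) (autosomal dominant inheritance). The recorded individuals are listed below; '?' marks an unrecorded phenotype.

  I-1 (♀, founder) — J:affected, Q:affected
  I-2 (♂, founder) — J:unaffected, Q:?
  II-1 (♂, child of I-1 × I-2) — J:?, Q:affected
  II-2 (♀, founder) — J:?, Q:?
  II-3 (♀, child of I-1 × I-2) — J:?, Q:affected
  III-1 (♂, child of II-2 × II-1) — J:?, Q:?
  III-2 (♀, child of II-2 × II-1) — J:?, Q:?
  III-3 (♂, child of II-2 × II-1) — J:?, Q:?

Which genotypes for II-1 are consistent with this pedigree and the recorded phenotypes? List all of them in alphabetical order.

II-1 ∈ {Jj QQ, Jj Qq, jj QQ, jj Qq}

J/I-1 aff ·: Jj|JJ
J/I-2 un ·: jj
J/II-1 ? I-1×I-2: jj|Jj
J/II-2 ? ·: jj|Jj|JJ
J/II-3 ? I-1×I-2: jj|Jj
J/III-1 ? II-2×II-1: jj|Jj|JJ
J/III-2 ? II-2×II-1: jj|Jj|JJ
J/III-3 ? II-2×II-1: jj|Jj|JJ
⇒ J over [I-1,I-2,II-1,II-2,II-3,III-1,III-2,III-3]: 149 consistent
Q/I-1 aff ·: Qq|QQ
Q/I-2 ? ·: qq|Qq|QQ
Q/II-1 aff I-1×I-2: Qq|QQ
Q/II-2 ? ·: qq|Qq|QQ
Q/II-3 aff I-1×I-2: Qq|QQ
Q/III-1 ? II-2×II-1: qq|Qq|QQ
Q/III-2 ? II-2×II-1: qq|Qq|QQ
Q/III-3 ? II-2×II-1: qq|Qq|QQ
⇒ Q over [I-1,I-2,II-1,II-2,II-3,III-1,III-2,III-3]: 414 consistent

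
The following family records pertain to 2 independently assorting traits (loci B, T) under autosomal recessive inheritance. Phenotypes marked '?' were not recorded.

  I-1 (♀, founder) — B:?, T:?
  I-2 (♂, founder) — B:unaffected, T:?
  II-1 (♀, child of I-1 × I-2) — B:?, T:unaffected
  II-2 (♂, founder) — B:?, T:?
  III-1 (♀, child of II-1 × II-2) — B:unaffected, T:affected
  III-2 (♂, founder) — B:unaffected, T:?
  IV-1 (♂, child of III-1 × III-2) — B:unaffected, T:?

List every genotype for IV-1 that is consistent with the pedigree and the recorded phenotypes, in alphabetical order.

IV-1 ∈ {BB Tt, BB tt, Bb Tt, Bb tt}

B/I-1 ? ·: BB|Bb|bb
B/I-2 un ·: BB|Bb
B/II-1 ? I-1×I-2: BB|Bb|bb
B/II-2 ? ·: BB|Bb|bb
B/III-1 un II-1×II-2: BB|Bb
B/III-2 un ·: BB|Bb
B/IV-1 un III-1×III-2: BB|Bb
⇒ B over [I-1,I-2,II-1,II-2,III-1,III-2,IV-1]: 162 consistent
T/I-1 ? ·: TT|Tt|tt
T/I-2 ? ·: TT|Tt|tt
T/II-1 un I-1×I-2: Tt
T/II-2 ? ·: Tt|tt
T/III-1 aff II-1×II-2: tt
T/III-2 ? ·: TT|Tt|tt
T/IV-1 ? III-1×III-2: Tt|tt
⇒ T over [I-1,I-2,II-1,II-2,III-1,III-2,IV-1]: 56 consistent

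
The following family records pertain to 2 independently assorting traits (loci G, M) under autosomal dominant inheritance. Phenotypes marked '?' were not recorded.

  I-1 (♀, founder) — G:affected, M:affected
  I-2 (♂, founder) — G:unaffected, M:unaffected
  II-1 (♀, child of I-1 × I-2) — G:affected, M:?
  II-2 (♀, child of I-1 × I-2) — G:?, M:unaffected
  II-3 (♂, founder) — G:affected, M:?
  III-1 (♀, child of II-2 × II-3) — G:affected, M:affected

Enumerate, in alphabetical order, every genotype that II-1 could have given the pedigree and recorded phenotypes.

II-1 ∈ {Gg Mm, Gg mm}

G/I-1 aff ·: Gg|GG
G/I-2 un ·: gg
G/II-1 aff I-1×I-2: Gg
G/II-2 ? I-1×I-2: gg|Gg
G/II-3 aff ·: Gg|GG
G/III-1 aff II-2×II-3: Gg|GG
⇒ G over [I-1,I-2,II-1,II-2,II-3,III-1]: 10 consistent
M/I-1 aff ·: Mm
M/I-2 un ·: mm
M/II-1 ? I-1×I-2: mm|Mm
M/II-2 un I-1×I-2: mm
M/II-3 ? ·: Mm|MM
M/III-1 aff II-2×II-3: Mm
⇒ M over [I-1,I-2,II-1,II-2,II-3,III-1]: 4 consistent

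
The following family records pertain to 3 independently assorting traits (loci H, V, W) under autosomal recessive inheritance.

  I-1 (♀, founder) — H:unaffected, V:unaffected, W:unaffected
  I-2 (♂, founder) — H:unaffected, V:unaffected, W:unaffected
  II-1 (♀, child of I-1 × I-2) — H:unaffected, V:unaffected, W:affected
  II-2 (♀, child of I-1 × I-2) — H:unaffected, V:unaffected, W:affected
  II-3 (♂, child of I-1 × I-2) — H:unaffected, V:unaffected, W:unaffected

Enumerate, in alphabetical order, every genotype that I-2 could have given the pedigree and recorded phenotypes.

H/I-1 un ·: HH|Hh
H/I-2 un ·: HH|Hh
H/II-1 un I-1×I-2: HH|Hh
H/II-2 un I-1×I-2: HH|Hh
H/II-3 un I-1×I-2: HH|Hh
⇒ H over [I-1,I-2,II-1,II-2,II-3]: 25 consistent
V/I-1 un ·: VV|Vv
V/I-2 un ·: VV|Vv
V/II-1 un I-1×I-2: VV|Vv
V/II-2 un I-1×I-2: VV|Vv
V/II-3 un I-1×I-2: VV|Vv
⇒ V over [I-1,I-2,II-1,II-2,II-3]: 25 consistent
W/I-1 un ·: Ww
W/I-2 un ·: Ww
W/II-1 aff I-1×I-2: ww
W/II-2 aff I-1×I-2: ww
W/II-3 un I-1×I-2: WW|Ww
⇒ W over [I-1,I-2,II-1,II-2,II-3]: 2 consistent

I-2 ∈ {HH VV Ww, HH Vv Ww, Hh VV Ww, Hh Vv Ww}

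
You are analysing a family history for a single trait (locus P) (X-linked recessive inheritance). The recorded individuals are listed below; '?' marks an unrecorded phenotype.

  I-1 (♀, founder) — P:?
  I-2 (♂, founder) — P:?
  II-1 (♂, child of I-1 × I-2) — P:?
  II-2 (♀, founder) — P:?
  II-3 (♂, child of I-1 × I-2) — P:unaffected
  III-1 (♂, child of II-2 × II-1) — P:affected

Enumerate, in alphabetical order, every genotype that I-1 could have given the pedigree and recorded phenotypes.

P/I-1 ? ·: X^PX^P|X^PX^p
P/I-2 ? ·: X^PY|X^pY
P/II-1 ? I-1×I-2: X^PY|X^pY
P/II-2 ? ·: X^PX^p|X^pX^p
P/II-3 un I-1×I-2: X^PY
P/III-1 aff II-2×II-1: X^pY
⇒ P over [I-1,I-2,II-1,II-2,II-3,III-1]: 12 consistent

I-1 ∈ {X^PX^P, X^PX^p}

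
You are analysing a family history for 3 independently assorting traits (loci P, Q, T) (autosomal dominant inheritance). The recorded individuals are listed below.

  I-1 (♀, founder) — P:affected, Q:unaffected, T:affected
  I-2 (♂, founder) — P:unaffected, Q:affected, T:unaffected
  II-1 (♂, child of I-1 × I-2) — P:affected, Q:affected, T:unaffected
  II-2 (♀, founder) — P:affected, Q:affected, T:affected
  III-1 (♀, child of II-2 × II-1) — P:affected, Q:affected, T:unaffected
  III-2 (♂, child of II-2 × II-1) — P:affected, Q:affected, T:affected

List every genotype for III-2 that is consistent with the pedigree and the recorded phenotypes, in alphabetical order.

III-2 ∈ {PP QQ Tt, PP Qq Tt, Pp QQ Tt, Pp Qq Tt}

P/I-1 aff ·: Pp|PP
P/I-2 un ·: pp
P/II-1 aff I-1×I-2: Pp
P/II-2 aff ·: Pp|PP
P/III-1 aff II-2×II-1: Pp|PP
P/III-2 aff II-2×II-1: Pp|PP
⇒ P over [I-1,I-2,II-1,II-2,III-1,III-2]: 16 consistent
Q/I-1 un ·: qq
Q/I-2 aff ·: Qq|QQ
Q/II-1 aff I-1×I-2: Qq
Q/II-2 aff ·: Qq|QQ
Q/III-1 aff II-2×II-1: Qq|QQ
Q/III-2 aff II-2×II-1: Qq|QQ
⇒ Q over [I-1,I-2,II-1,II-2,III-1,III-2]: 16 consistent
T/I-1 aff ·: Tt
T/I-2 un ·: tt
T/II-1 un I-1×I-2: tt
T/II-2 aff ·: Tt
T/III-1 un II-2×II-1: tt
T/III-2 aff II-2×II-1: Tt
⇒ T over [I-1,I-2,II-1,II-2,III-1,III-2]: 1 consistent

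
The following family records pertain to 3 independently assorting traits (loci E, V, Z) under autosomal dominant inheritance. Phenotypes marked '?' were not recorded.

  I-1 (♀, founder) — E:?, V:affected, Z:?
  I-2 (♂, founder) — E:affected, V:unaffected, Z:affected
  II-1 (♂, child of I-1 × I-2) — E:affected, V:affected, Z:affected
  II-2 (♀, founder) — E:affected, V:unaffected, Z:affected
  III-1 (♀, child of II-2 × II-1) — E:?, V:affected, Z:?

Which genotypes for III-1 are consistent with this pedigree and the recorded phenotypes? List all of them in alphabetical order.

E/I-1 ? ·: ee|Ee|EE
E/I-2 aff ·: Ee|EE
E/II-1 aff I-1×I-2: Ee|EE
E/II-2 aff ·: Ee|EE
E/III-1 ? II-2×II-1: ee|Ee|EE
⇒ E over [I-1,I-2,II-1,II-2,III-1]: 37 consistent
V/I-1 aff ·: Vv|VV
V/I-2 un ·: vv
V/II-1 aff I-1×I-2: Vv
V/II-2 un ·: vv
V/III-1 aff II-2×II-1: Vv
⇒ V over [I-1,I-2,II-1,II-2,III-1]: 2 consistent
Z/I-1 ? ·: zz|Zz|ZZ
Z/I-2 aff ·: Zz|ZZ
Z/II-1 aff I-1×I-2: Zz|ZZ
Z/II-2 aff ·: Zz|ZZ
Z/III-1 ? II-2×II-1: zz|Zz|ZZ
⇒ Z over [I-1,I-2,II-1,II-2,III-1]: 37 consistent

III-1 ∈ {EE Vv ZZ, EE Vv Zz, EE Vv zz, Ee Vv ZZ, Ee Vv Zz, Ee Vv zz, ee Vv ZZ, ee Vv Zz, ee Vv zz}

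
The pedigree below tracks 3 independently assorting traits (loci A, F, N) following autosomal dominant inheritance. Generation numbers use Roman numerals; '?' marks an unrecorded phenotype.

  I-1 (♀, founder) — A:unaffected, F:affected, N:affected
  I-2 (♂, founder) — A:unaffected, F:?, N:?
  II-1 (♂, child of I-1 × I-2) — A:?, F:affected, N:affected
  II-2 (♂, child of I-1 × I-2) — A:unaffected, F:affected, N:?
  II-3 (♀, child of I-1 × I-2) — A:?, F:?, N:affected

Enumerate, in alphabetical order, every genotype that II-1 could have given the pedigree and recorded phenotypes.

A/I-1 un ·: aa
A/I-2 un ·: aa
A/II-1 ? I-1×I-2: aa
A/II-2 un I-1×I-2: aa
A/II-3 ? I-1×I-2: aa
⇒ A over [I-1,I-2,II-1,II-2,II-3]: 1 consistent
F/I-1 aff ·: Ff|FF
F/I-2 ? ·: ff|Ff|FF
F/II-1 aff I-1×I-2: Ff|FF
F/II-2 aff I-1×I-2: Ff|FF
F/II-3 ? I-1×I-2: ff|Ff|FF
⇒ F over [I-1,I-2,II-1,II-2,II-3]: 32 consistent
N/I-1 aff ·: Nn|NN
N/I-2 ? ·: nn|Nn|NN
N/II-1 aff I-1×I-2: Nn|NN
N/II-2 ? I-1×I-2: nn|Nn|NN
N/II-3 aff I-1×I-2: Nn|NN
⇒ N over [I-1,I-2,II-1,II-2,II-3]: 32 consistent

II-1 ∈ {aa FF NN, aa FF Nn, aa Ff NN, aa Ff Nn}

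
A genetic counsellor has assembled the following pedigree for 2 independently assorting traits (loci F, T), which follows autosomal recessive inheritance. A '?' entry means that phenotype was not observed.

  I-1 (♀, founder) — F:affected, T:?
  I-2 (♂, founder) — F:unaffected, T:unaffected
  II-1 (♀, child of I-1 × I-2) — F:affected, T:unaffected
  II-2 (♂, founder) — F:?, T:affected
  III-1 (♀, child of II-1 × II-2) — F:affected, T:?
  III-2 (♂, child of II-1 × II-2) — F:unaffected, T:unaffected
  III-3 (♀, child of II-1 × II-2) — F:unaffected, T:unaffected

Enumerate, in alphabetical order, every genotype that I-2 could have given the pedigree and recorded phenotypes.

F/I-1 aff ·: ff
F/I-2 un ·: Ff
F/II-1 aff I-1×I-2: ff
F/II-2 ? ·: Ff
F/III-1 aff II-1×II-2: ff
F/III-2 un II-1×II-2: Ff
F/III-3 un II-1×II-2: Ff
⇒ F over [I-1,I-2,II-1,II-2,III-1,III-2,III-3]: 1 consistent
T/I-1 ? ·: TT|Tt|tt
T/I-2 un ·: TT|Tt
T/II-1 un I-1×I-2: TT|Tt
T/II-2 aff ·: tt
T/III-1 ? II-1×II-2: Tt|tt
T/III-2 un II-1×II-2: Tt
T/III-3 un II-1×II-2: Tt
⇒ T over [I-1,I-2,II-1,II-2,III-1,III-2,III-3]: 14 consistent

I-2 ∈ {Ff TT, Ff Tt}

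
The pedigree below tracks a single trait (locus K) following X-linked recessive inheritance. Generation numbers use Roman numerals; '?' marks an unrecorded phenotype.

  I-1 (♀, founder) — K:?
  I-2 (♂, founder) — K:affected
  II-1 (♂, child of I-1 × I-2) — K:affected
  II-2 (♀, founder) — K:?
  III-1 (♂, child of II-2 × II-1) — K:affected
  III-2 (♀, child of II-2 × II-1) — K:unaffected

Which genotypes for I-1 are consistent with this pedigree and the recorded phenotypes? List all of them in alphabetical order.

K/I-1 ? ·: X^KX^k|X^kX^k
K/I-2 aff ·: X^kY
K/II-1 aff I-1×I-2: X^kY
K/II-2 ? ·: X^KX^k
K/III-1 aff II-2×II-1: X^kY
K/III-2 un II-2×II-1: X^KX^k
⇒ K over [I-1,I-2,II-1,II-2,III-1,III-2]: 2 consistent

I-1 ∈ {X^KX^k, X^kX^k}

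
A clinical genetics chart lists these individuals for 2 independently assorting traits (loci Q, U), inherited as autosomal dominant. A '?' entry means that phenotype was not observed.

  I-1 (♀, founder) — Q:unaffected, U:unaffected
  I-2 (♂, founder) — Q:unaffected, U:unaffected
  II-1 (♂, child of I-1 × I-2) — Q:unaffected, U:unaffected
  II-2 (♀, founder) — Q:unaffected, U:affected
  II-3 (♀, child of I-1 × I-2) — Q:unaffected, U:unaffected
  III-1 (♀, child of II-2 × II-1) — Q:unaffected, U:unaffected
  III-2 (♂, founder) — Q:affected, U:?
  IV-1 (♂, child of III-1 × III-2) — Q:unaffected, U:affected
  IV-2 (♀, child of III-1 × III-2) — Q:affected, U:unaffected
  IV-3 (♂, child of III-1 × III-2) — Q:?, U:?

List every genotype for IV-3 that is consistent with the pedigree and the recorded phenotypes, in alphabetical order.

Q/I-1 un ·: qq
Q/I-2 un ·: qq
Q/II-1 un I-1×I-2: qq
Q/II-2 un ·: qq
Q/II-3 un I-1×I-2: qq
Q/III-1 un II-2×II-1: qq
Q/III-2 aff ·: Qq
Q/IV-1 un III-1×III-2: qq
Q/IV-2 aff III-1×III-2: Qq
Q/IV-3 ? III-1×III-2: qq|Qq
⇒ Q over [I-1,I-2,II-1,II-2,II-3,III-1,III-2,IV-1,IV-2,IV-3]: 2 consistent
U/I-1 un ·: uu
U/I-2 un ·: uu
U/II-1 un I-1×I-2: uu
U/II-2 aff ·: Uu
U/II-3 un I-1×I-2: uu
U/III-1 un II-2×II-1: uu
U/III-2 ? ·: Uu
U/IV-1 aff III-1×III-2: Uu
U/IV-2 un III-1×III-2: uu
U/IV-3 ? III-1×III-2: uu|Uu
⇒ U over [I-1,I-2,II-1,II-2,II-3,III-1,III-2,IV-1,IV-2,IV-3]: 2 consistent

IV-3 ∈ {Qq Uu, Qq uu, qq Uu, qq uu}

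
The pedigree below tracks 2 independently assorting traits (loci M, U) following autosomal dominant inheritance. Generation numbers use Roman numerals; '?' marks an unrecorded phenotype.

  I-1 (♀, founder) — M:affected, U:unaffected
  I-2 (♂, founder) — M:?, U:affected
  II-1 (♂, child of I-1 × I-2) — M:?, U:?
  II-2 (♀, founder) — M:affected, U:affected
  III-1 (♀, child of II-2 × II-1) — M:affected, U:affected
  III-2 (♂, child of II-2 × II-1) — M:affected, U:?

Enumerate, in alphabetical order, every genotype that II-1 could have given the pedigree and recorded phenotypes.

II-1 ∈ {MM Uu, MM uu, Mm Uu, Mm uu, mm Uu, mm uu}

M/I-1 aff ·: Mm|MM
M/I-2 ? ·: mm|Mm|MM
M/II-1 ? I-1×I-2: mm|Mm|MM
M/II-2 aff ·: Mm|MM
M/III-1 aff II-2×II-1: Mm|MM
M/III-2 aff II-2×II-1: Mm|MM
⇒ M over [I-1,I-2,II-1,II-2,III-1,III-2]: 64 consistent
U/I-1 un ·: uu
U/I-2 aff ·: Uu|UU
U/II-1 ? I-1×I-2: uu|Uu
U/II-2 aff ·: Uu|UU
U/III-1 aff II-2×II-1: Uu|UU
U/III-2 ? II-2×II-1: uu|Uu|UU
⇒ U over [I-1,I-2,II-1,II-2,III-1,III-2]: 23 consistent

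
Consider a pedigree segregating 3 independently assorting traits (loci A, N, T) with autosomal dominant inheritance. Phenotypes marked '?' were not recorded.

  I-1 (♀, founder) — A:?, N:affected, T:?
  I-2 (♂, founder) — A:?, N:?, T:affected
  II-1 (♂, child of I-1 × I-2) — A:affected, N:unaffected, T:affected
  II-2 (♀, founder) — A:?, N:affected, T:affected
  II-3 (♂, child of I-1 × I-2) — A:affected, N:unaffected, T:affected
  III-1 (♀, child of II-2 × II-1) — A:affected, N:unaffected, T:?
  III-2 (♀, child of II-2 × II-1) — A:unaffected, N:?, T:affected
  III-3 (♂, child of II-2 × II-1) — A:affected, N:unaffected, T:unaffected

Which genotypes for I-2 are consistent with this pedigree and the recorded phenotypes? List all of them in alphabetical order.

A/I-1 ? ·: aa|Aa|AA
A/I-2 ? ·: aa|Aa|AA
A/II-1 aff I-1×I-2: Aa
A/II-2 ? ·: aa|Aa
A/II-3 aff I-1×I-2: Aa|AA
A/III-1 aff II-2×II-1: Aa|AA
A/III-2 un II-2×II-1: aa
A/III-3 aff II-2×II-1: Aa|AA
⇒ A over [I-1,I-2,II-1,II-2,II-3,III-1,III-2,III-3]: 50 consistent
N/I-1 aff ·: Nn
N/I-2 ? ·: nn|Nn
N/II-1 un I-1×I-2: nn
N/II-2 aff ·: Nn
N/II-3 un I-1×I-2: nn
N/III-1 un II-2×II-1: nn
N/III-2 ? II-2×II-1: nn|Nn
N/III-3 un II-2×II-1: nn
⇒ N over [I-1,I-2,II-1,II-2,II-3,III-1,III-2,III-3]: 4 consistent
T/I-1 ? ·: tt|Tt|TT
T/I-2 aff ·: Tt|TT
T/II-1 aff I-1×I-2: Tt
T/II-2 aff ·: Tt
T/II-3 aff I-1×I-2: Tt|TT
T/III-1 ? II-2×II-1: tt|Tt|TT
T/III-2 aff II-2×II-1: Tt|TT
T/III-3 un II-2×II-1: tt
⇒ T over [I-1,I-2,II-1,II-2,II-3,III-1,III-2,III-3]: 48 consistent

I-2 ∈ {AA Nn TT, AA Nn Tt, AA nn TT, AA nn Tt, Aa Nn TT, Aa Nn Tt, Aa nn TT, Aa nn Tt, aa Nn TT, aa Nn Tt, aa nn TT, aa nn Tt}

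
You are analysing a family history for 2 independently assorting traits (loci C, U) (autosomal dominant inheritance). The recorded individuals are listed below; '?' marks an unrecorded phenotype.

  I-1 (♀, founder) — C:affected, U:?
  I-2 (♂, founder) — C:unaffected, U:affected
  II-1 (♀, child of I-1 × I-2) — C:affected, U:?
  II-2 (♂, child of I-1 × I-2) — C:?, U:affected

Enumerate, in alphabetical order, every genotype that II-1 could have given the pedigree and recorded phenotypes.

C/I-1 aff ·: Cc|CC
C/I-2 un ·: cc
C/II-1 aff I-1×I-2: Cc
C/II-2 ? I-1×I-2: cc|Cc
⇒ C over [I-1,I-2,II-1,II-2]: 3 consistent
U/I-1 ? ·: uu|Uu|UU
U/I-2 aff ·: Uu|UU
U/II-1 ? I-1×I-2: uu|Uu|UU
U/II-2 aff I-1×I-2: Uu|UU
⇒ U over [I-1,I-2,II-1,II-2]: 18 consistent

II-1 ∈ {Cc UU, Cc Uu, Cc uu}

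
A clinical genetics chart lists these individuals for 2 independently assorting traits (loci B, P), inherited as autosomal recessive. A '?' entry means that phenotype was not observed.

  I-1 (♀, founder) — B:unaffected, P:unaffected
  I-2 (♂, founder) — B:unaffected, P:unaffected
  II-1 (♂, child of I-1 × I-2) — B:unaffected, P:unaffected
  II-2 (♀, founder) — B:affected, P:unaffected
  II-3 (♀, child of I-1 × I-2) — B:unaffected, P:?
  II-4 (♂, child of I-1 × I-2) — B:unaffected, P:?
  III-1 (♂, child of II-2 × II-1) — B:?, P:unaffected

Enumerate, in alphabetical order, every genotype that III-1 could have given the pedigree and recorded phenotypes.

III-1 ∈ {Bb PP, Bb Pp, bb PP, bb Pp}

B/I-1 un ·: BB|Bb
B/I-2 un ·: BB|Bb
B/II-1 un I-1×I-2: BB|Bb
B/II-2 aff ·: bb
B/II-3 un I-1×I-2: BB|Bb
B/II-4 un I-1×I-2: BB|Bb
B/III-1 ? II-2×II-1: Bb|bb
⇒ B over [I-1,I-2,II-1,II-2,II-3,II-4,III-1]: 37 consistent
P/I-1 un ·: PP|Pp
P/I-2 un ·: PP|Pp
P/II-1 un I-1×I-2: PP|Pp
P/II-2 un ·: PP|Pp
P/II-3 ? I-1×I-2: PP|Pp|pp
P/II-4 ? I-1×I-2: PP|Pp|pp
P/III-1 un II-2×II-1: PP|Pp
⇒ P over [I-1,I-2,II-1,II-2,II-3,II-4,III-1]: 122 consistent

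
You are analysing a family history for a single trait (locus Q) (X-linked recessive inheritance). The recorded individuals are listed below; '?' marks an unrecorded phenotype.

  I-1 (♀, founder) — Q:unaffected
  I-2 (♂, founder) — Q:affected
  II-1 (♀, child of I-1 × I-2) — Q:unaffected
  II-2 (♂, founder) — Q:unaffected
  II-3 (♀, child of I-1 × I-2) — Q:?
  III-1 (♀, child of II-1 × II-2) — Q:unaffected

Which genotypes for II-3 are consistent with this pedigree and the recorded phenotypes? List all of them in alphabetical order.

II-3 ∈ {X^QX^q, X^qX^q}

Q/I-1 un ·: X^QX^Q|X^QX^q
Q/I-2 aff ·: X^qY
Q/II-1 un I-1×I-2: X^QX^q
Q/II-2 un ·: X^QY
Q/II-3 ? I-1×I-2: X^QX^q|X^qX^q
Q/III-1 un II-1×II-2: X^QX^Q|X^QX^q
⇒ Q over [I-1,I-2,II-1,II-2,II-3,III-1]: 6 consistent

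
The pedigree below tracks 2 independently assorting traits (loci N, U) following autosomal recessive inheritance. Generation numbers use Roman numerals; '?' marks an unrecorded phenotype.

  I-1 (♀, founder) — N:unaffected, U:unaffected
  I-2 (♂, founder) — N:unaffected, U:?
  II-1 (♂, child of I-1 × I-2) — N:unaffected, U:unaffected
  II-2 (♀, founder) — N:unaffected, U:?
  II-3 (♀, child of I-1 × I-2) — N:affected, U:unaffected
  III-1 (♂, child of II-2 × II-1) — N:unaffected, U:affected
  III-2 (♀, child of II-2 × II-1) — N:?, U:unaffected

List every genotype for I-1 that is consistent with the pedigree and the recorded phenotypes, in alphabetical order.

I-1 ∈ {Nn UU, Nn Uu}

N/I-1 un ·: Nn
N/I-2 un ·: Nn
N/II-1 un I-1×I-2: NN|Nn
N/II-2 un ·: NN|Nn
N/II-3 aff I-1×I-2: nn
N/III-1 un II-2×II-1: NN|Nn
N/III-2 ? II-2×II-1: NN|Nn|nn
⇒ N over [I-1,I-2,II-1,II-2,II-3,III-1,III-2]: 15 consistent
U/I-1 un ·: UU|Uu
U/I-2 ? ·: UU|Uu|uu
U/II-1 un I-1×I-2: Uu
U/II-2 ? ·: Uu|uu
U/II-3 un I-1×I-2: UU|Uu
U/III-1 aff II-2×II-1: uu
U/III-2 un II-2×II-1: UU|Uu
⇒ U over [I-1,I-2,II-1,II-2,II-3,III-1,III-2]: 24 consistent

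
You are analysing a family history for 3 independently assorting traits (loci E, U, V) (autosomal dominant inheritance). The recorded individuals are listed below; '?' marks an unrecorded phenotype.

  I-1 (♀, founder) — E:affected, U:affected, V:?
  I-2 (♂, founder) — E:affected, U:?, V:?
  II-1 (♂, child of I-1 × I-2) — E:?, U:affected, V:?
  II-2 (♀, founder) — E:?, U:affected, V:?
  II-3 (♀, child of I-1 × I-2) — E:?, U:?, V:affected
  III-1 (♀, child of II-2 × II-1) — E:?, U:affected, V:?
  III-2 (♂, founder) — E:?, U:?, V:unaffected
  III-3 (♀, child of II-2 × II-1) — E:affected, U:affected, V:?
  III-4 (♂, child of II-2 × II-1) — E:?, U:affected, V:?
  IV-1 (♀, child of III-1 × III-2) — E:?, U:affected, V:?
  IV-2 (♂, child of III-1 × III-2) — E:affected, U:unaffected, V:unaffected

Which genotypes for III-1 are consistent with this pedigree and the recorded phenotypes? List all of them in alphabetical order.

E/I-1 aff ·: Ee|EE
E/I-2 aff ·: Ee|EE
E/II-1 ? I-1×I-2: ee|Ee|EE
E/II-2 ? ·: ee|Ee|EE
E/II-3 ? I-1×I-2: ee|Ee|EE
E/III-1 ? II-2×II-1: ee|Ee|EE
E/III-2 ? ·: ee|Ee|EE
E/III-3 aff II-2×II-1: Ee|EE
E/III-4 ? II-2×II-1: ee|Ee|EE
E/IV-1 ? III-1×III-2: ee|Ee|EE
E/IV-2 aff III-1×III-2: Ee|EE
⇒ E over [I-1,I-2,II-1,II-2,II-3,III-1,III-2,III-3,III-4,IV-1,IV-2]: 2442 consistent
U/I-1 aff ·: Uu|UU
U/I-2 ? ·: uu|Uu|UU
U/II-1 aff I-1×I-2: Uu|UU
U/II-2 aff ·: Uu|UU
U/II-3 ? I-1×I-2: uu|Uu|UU
U/III-1 aff II-2×II-1: Uu
U/III-2 ? ·: uu|Uu
U/III-3 aff II-2×II-1: Uu|UU
U/III-4 aff II-2×II-1: Uu|UU
U/IV-1 aff III-1×III-2: Uu|UU
U/IV-2 un III-1×III-2: uu
⇒ U over [I-1,I-2,II-1,II-2,II-3,III-1,III-2,III-3,III-4,IV-1,IV-2]: 336 consistent
V/I-1 ? ·: vv|Vv|VV
V/I-2 ? ·: vv|Vv|VV
V/II-1 ? I-1×I-2: vv|Vv|VV
V/II-2 ? ·: vv|Vv|VV
V/II-3 aff I-1×I-2: Vv|VV
V/III-1 ? II-2×II-1: vv|Vv
V/III-2 un ·: vv
V/III-3 ? II-2×II-1: vv|Vv|VV
V/III-4 ? II-2×II-1: vv|Vv|VV
V/IV-1 ? III-1×III-2: vv|Vv
V/IV-2 un III-1×III-2: vv
⇒ V over [I-1,I-2,II-1,II-2,II-3,III-1,III-2,III-3,III-4,IV-1,IV-2]: 600 consistent

III-1 ∈ {EE Uu Vv, EE Uu vv, Ee Uu Vv, Ee Uu vv, ee Uu Vv, ee Uu vv}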